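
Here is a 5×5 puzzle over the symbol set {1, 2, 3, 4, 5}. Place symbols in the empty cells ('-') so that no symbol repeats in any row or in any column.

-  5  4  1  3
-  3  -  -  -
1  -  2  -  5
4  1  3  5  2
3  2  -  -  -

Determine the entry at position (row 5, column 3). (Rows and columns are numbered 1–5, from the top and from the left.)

5

(r1,c1) = 2
(r2,c1) = 5
(r2,c3) = 1
(r2,c5) = 4
(r3,c2) = 4
(r3,c4) = 3
(r5,c3) = 5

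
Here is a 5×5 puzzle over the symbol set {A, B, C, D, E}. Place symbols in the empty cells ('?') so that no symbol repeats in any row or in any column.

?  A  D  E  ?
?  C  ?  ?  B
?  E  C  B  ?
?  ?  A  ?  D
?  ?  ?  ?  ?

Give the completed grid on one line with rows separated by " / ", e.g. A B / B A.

B A D E C / A C E D B / D E C B A / E B A C D / C D B A E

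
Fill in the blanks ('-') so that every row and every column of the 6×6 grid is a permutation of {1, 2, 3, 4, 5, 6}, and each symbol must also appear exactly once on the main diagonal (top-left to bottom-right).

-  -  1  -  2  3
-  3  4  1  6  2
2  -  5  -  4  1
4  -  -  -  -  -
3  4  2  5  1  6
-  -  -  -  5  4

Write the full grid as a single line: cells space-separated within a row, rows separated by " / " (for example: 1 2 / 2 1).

(r1,c1) = 6
(r1,c2) = 5
(r1,c4) = 4
(r2,c1) = 5
(r3,c2) = 6
(r3,c4) = 3
(r4,c4) = 2
(r4,c5) = 3
(r4,c6) = 5
(r6,c1) = 1
(r6,c2) = 2
(r6,c4) = 6
(r4,c2) = 1
(r4,c3) = 6
(r6,c3) = 3

6 5 1 4 2 3 / 5 3 4 1 6 2 / 2 6 5 3 4 1 / 4 1 6 2 3 5 / 3 4 2 5 1 6 / 1 2 3 6 5 4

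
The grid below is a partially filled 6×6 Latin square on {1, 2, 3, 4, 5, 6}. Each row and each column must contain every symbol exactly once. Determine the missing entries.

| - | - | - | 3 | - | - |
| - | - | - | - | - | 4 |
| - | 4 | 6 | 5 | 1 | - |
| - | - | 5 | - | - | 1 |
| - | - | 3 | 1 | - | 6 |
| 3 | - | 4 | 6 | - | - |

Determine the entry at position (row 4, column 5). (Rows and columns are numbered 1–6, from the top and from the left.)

3

(r2,c4) = 2
(r3,c1) = 2
(r3,c6) = 3
(r4,c4) = 4
(r2,c3) = 1
(r4,c1) = 6
(r1,c3) = 2
(r1,c6) = 5
(r2,c1) = 5
(r5,c1) = 4
(r6,c6) = 2
(r1,c1) = 1
(r1,c2) = 6
(r1,c5) = 4
(r2,c2) = 3
(r2,c5) = 6
(r4,c2) = 2
(r4,c5) = 3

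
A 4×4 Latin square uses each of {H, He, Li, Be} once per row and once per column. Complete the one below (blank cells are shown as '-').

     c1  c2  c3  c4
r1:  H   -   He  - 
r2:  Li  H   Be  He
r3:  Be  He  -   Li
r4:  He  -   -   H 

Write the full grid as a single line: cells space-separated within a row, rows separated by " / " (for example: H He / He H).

(r1,c4) = Be
(r3,c3) = H
(r4,c3) = Li
(r1,c2) = Li
(r4,c2) = Be

H Li He Be / Li H Be He / Be He H Li / He Be Li H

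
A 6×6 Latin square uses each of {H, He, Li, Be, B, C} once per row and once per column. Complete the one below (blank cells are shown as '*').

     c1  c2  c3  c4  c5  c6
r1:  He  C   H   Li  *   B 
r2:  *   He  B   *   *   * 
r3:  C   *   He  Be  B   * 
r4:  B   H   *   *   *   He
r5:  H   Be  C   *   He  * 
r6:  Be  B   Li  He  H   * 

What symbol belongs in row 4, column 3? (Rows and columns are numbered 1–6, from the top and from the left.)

(r1,c5) = Be
(r2,c1) = Li
(r2,c5) = C
(r3,c2) = Li
(r3,c6) = H
(r4,c3) = Be

Be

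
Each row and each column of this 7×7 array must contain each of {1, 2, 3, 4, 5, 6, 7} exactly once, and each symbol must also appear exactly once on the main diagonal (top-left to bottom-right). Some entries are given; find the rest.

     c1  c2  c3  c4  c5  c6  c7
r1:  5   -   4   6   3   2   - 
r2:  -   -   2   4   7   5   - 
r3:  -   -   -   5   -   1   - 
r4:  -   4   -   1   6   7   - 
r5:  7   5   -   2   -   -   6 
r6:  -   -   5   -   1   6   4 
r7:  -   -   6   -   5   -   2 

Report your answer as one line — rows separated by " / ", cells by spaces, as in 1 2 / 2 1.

5 1 4 6 3 2 7 / 6 3 2 4 7 5 1 / 4 6 7 5 2 1 3 / 2 4 3 1 6 7 5 / 7 5 1 2 4 3 6 / 3 2 5 7 1 6 4 / 1 7 6 3 5 4 2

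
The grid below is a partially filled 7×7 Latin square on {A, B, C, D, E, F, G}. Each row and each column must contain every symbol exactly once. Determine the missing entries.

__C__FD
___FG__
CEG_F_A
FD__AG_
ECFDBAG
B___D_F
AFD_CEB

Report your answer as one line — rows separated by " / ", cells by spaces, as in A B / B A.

G B C A E F D / D A E F G B C / C E G B F D A / F D B C A G E / E C F D B A G / B G A E D C F / A F D G C E B

(r1,c1): row 1 has {C,D,F}; column 1 has {A,B,C,E,F}, so it must be G.
(r1,c5): row 1 has {C,D,F,G}; column 5 has {A,B,C,D,F,G}, so it must be E.
(r2,c1): row 2 has {F,G}; column 1 has {A,B,C,E,F,G}, so it must be D.
(r3,c4): row 3 has {A,C,E,F,G}; column 4 has {D,F}, so it must be B.
(r3,c6): row 3 has {A,B,C,E,F,G}; column 6 has {A,E,F,G}, so it must be D.
(r6,c6): row 6 has {B,D,F}; column 6 has {A,D,E,F,G}, so it must be C.
(r7,c4): row 7 has {A,B,C,D,E,F}; column 4 has {B,D,F}, so it must be G.
(r1,c4): row 1 has {C,D,E,F,G}; column 4 has {B,D,F,G}, so it must be A.
(r2,c6): row 2 has {D,F,G}; column 6 has {A,C,D,E,F,G}, so it must be B.
(r6,c4): row 6 has {B,C,D,F}; column 4 has {A,B,D,F,G}, so it must be E.
(r1,c2): row 1 has {A,C,D,E,F,G}; column 2 has {C,D,E,F}, so it must be B.
(r2,c2): row 2 has {B,D,F,G}; column 2 has {B,C,D,E,F}, so it must be A.
(r2,c3): row 2 has {A,B,D,F,G}; column 3 has {C,D,F,G}, so it must be E.
(r2,c7): row 2 has {A,B,D,E,F,G}; column 7 has {A,B,D,F,G}, so it must be C.
(r4,c3): row 4 has {A,D,F,G}; column 3 has {C,D,E,F,G}, so it must be B.
(r4,c4): row 4 has {A,B,D,F,G}; column 4 has {A,B,D,E,F,G}, so it must be C.
(r4,c7): row 4 has {A,B,C,D,F,G}; column 7 has {A,B,C,D,F,G}, so it must be E.
(r6,c2): row 6 has {B,C,D,E,F}; column 2 has {A,B,C,D,E,F}, so it must be G.
(r6,c3): row 6 has {B,C,D,E,F,G}; column 3 has {B,C,D,E,F,G}, so it must be A.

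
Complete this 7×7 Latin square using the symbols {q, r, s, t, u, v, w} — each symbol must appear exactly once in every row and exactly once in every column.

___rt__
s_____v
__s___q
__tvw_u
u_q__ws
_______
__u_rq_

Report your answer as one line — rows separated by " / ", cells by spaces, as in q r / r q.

(r1,c7): row 1 has {r,t}; column 7 has {q,s,u,v}, so it must be w.
(r5,c4): row 5 has {q,s,u,w}; column 4 has {r,v}, so it must be t.
(r5,c5): row 5 has {q,s,t,u,w}; column 5 has {r,t,w}, so it must be v.
(r7,c7): row 7 has {q,r,u}; column 7 has {q,s,u,v,w}, so it must be t.
(r1,c3): row 1 has {r,t,w}; column 3 has {q,s,t,u}, so it must be v.
(r3,c5): row 3 has {q,s}; column 5 has {r,t,v,w}, so it must be u.
(r5,c2): row 5 has {q,s,t,u,v,w}; column 2 is empty so far, so it must be r.
(r6,c7): row 6 is empty so far; column 7 has {q,s,t,u,v,w}, so it must be r.
(r1,c1): row 1 has {r,t,v,w}; column 1 has {s,u}, so it must be q.
(r2,c5): row 2 has {s,v}; column 5 has {r,t,u,v,w}, so it must be q.
(r3,c4): row 3 has {q,s,u}; column 4 has {r,t,v}, so it must be w.
(r4,c1): row 4 has {t,u,v,w}; column 1 has {q,s,u}, so it must be r.
(r4,c6): row 4 has {r,t,u,v,w}; column 6 has {q,w}, so it must be s.
(r6,c3): row 6 has {r}; column 3 has {q,s,t,u,v}, so it must be w.
(r6,c5): row 6 has {r,w}; column 5 has {q,r,t,u,v,w}, so it must be s.
(r7,c4): row 7 has {q,r,t,u}; column 4 has {r,t,v,w}, so it must be s.
(r1,c6): row 1 has {q,r,t,v,w}; column 6 has {q,s,w}, so it must be u.
(r2,c3): row 2 has {q,s,v}; column 3 has {q,s,t,u,v,w}, so it must be r.
(r2,c4): row 2 has {q,r,s,v}; column 4 has {r,s,t,v,w}, so it must be u.
(r2,c6): row 2 has {q,r,s,u,v}; column 6 has {q,s,u,w}, so it must be t.
(r4,c2): row 4 has {r,s,t,u,v,w}; column 2 has {r}, so it must be q.
(r6,c4): row 6 has {r,s,w}; column 4 has {r,s,t,u,v,w}, so it must be q.
(r6,c6): row 6 has {q,r,s,w}; column 6 has {q,s,t,u,w}, so it must be v.
(r1,c2): row 1 has {q,r,t,u,v,w}; column 2 has {q,r}, so it must be s.
(r2,c2): row 2 has {q,r,s,t,u,v}; column 2 has {q,r,s}, so it must be w.
(r3,c6): row 3 has {q,s,u,w}; column 6 has {q,s,t,u,v,w}, so it must be r.
(r6,c1): row 6 has {q,r,s,v,w}; column 1 has {q,r,s,u}, so it must be t.
(r6,c2): row 6 has {q,r,s,t,v,w}; column 2 has {q,r,s,w}, so it must be u.
(r7,c2): row 7 has {q,r,s,t,u}; column 2 has {q,r,s,u,w}, so it must be v.
(r3,c1): row 3 has {q,r,s,u,w}; column 1 has {q,r,s,t,u}, so it must be v.
(r3,c2): row 3 has {q,r,s,u,v,w}; column 2 has {q,r,s,u,v,w}, so it must be t.
(r7,c1): row 7 has {q,r,s,t,u,v}; column 1 has {q,r,s,t,u,v}, so it must be w.

q s v r t u w / s w r u q t v / v t s w u r q / r q t v w s u / u r q t v w s / t u w q s v r / w v u s r q t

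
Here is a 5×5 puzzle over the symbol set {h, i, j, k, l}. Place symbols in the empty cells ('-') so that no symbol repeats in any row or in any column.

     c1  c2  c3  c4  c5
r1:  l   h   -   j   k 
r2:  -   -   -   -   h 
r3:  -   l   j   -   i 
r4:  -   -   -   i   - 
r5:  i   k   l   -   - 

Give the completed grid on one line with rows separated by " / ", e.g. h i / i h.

l h i j k / j i k l h / h l j k i / k j h i l / i k l h j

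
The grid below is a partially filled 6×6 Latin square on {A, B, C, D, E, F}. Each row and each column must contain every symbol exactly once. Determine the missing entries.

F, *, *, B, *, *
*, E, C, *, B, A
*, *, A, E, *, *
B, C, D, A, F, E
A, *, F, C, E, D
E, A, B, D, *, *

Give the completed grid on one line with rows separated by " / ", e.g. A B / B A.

F D E B A C / D E C F B A / C F A E D B / B C D A F E / A B F C E D / E A B D C F

Cell (r1,c2): row 1 has {B,F}; column 2 has {A,C,E} → D.
Cell (r1,c3): row 1 has {B,D,F}; column 3 has {A,B,C,D,F} → E.
Cell (r1,c6): row 1 has {B,D,E,F}; column 6 has {A,D,E} → C.
Cell (r2,c1): row 2 has {A,B,C,E}; column 1 has {A,B,E,F} → D.
Cell (r2,c4): row 2 has {A,B,C,D,E}; column 4 has {A,B,C,D,E} → F.
Cell (r3,c1): row 3 has {A,E}; column 1 has {A,B,D,E,F} → C.
Cell (r3,c5): row 3 has {A,C,E}; column 5 has {B,E,F} → D.
Cell (r5,c2): row 5 has {A,C,D,E,F}; column 2 has {A,C,D,E} → B.
Cell (r6,c5): row 6 has {A,B,D,E}; column 5 has {B,D,E,F} → C.
Cell (r6,c6): row 6 has {A,B,C,D,E}; column 6 has {A,C,D,E} → F.
Cell (r1,c5): row 1 has {B,C,D,E,F}; column 5 has {B,C,D,E,F} → A.
Cell (r3,c2): row 3 has {A,C,D,E}; column 2 has {A,B,C,D,E} → F.
Cell (r3,c6): row 3 has {A,C,D,E,F}; column 6 has {A,C,D,E,F} → B.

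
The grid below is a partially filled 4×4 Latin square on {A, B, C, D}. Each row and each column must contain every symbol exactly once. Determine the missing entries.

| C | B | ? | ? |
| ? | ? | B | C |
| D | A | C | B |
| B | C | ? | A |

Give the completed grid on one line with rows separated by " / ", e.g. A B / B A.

C B A D / A D B C / D A C B / B C D A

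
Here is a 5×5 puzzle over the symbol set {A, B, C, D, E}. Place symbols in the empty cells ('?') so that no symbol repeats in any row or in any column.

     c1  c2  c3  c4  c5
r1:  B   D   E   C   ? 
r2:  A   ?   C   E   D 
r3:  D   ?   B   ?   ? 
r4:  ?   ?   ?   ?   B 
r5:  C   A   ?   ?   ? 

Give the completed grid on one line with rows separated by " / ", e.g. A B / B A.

row 1 has {B,C,D,E}; column 5 has {B,D} — only A is left for (r1,c5).
row 2 has {A,C,D,E}; column 2 has {A,D} — only B is left for (r2,c2).
row 3 has {B,D}; column 4 has {C,E} — only A is left for (r3,c4).
row 4 has {B}; column 1 has {A,B,C,D} — only E is left for (r4,c1).
row 4 has {B,E}; column 2 has {A,B,D} — only C is left for (r4,c2).
row 4 has {B,C,E}; column 4 has {A,C,E} — only D is left for (r4,c4).
row 5 has {A,C}; column 3 has {B,C,E} — only D is left for (r5,c3).
row 5 has {A,C,D}; column 4 has {A,C,D,E} — only B is left for (r5,c4).
row 5 has {A,B,C,D}; column 5 has {A,B,D} — only E is left for (r5,c5).
row 3 has {A,B,D}; column 2 has {A,B,C,D} — only E is left for (r3,c2).
row 3 has {A,B,D,E}; column 5 has {A,B,D,E} — only C is left for (r3,c5).
row 4 has {B,C,D,E}; column 3 has {B,C,D,E} — only A is left for (r4,c3).

B D E C A / A B C E D / D E B A C / E C A D B / C A D B E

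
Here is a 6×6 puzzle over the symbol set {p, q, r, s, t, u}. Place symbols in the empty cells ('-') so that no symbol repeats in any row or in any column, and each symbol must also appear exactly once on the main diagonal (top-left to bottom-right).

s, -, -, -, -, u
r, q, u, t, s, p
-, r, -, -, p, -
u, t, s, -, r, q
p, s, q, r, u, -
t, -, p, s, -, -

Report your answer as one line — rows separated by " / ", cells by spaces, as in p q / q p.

(r1,c2): row 1 has {s,u}; column 2 has {q,r,s,t}, so it must be p.
(r1,c4): row 1 has {p,s,u}; column 4 has {r,s,t}, so it must be q.
(r1,c5): row 1 has {p,q,s,u}; column 5 has {p,r,s,u}, so it must be t.
(r3,c1): row 3 has {p,r}; column 1 has {p,r,s,t,u}, so it must be q.
(r3,c3): row 3 has {p,q,r}; column 3 has {p,q,s,u}; the diagonal has {q,s,u}, so it must be t.
(r3,c4): row 3 has {p,q,r,t}; column 4 has {q,r,s,t}, so it must be u.
(r3,c6): row 3 has {p,q,r,t,u}; column 6 has {p,q,u}, so it must be s.
(r4,c4): row 4 has {q,r,s,t,u}; column 4 has {q,r,s,t,u}; the diagonal has {q,s,t,u}, so it must be p.
(r5,c6): row 5 has {p,q,r,s,u}; column 6 has {p,q,s,u}, so it must be t.
(r6,c2): row 6 has {p,s,t}; column 2 has {p,q,r,s,t}, so it must be u.
(r6,c5): row 6 has {p,s,t,u}; column 5 has {p,r,s,t,u}, so it must be q.
(r6,c6): row 6 has {p,q,s,t,u}; column 6 has {p,q,s,t,u}; the diagonal has {p,q,s,t,u}, so it must be r.
(r1,c3): row 1 has {p,q,s,t,u}; column 3 has {p,q,s,t,u}, so it must be r.

s p r q t u / r q u t s p / q r t u p s / u t s p r q / p s q r u t / t u p s q r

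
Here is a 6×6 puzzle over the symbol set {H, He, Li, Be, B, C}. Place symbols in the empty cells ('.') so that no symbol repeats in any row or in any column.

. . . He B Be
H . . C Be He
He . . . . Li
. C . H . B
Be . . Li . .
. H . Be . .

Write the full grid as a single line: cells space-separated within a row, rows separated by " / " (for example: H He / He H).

C Li H He B Be / H B Li C Be He / He Be C B H Li / Li C Be H He B / Be He B Li C H / B H He Be Li C

Cell (r1,c2): row 1 has {He,Be,B}; column 2 has {H,C} → Li.
Cell (r2,c2): row 2 has {H,He,Be,C}; column 2 has {H,Li,C} → B.
Cell (r2,c3): row 2 has {H,He,Be,B,C}; column 3 is empty so far → Li.
Cell (r3,c2): row 3 has {He,Li}; column 2 has {H,Li,B,C} → Be.
Cell (r3,c4): row 3 has {He,Li,Be}; column 4 has {H,He,Li,Be,C} → B.
Cell (r4,c1): row 4 has {H,B,C}; column 1 has {H,He,Be} → Li.
Cell (r4,c5): row 4 has {H,Li,B,C}; column 5 has {Be,B} → He.
Cell (r5,c2): row 5 has {Li,Be}; column 2 has {H,Li,Be,B,C} → He.
Cell (r6,c6): row 6 has {H,Be}; column 6 has {He,Li,Be,B} → C.
Cell (r1,c1): row 1 has {He,Li,Be,B}; column 1 has {H,He,Li,Be} → C.
Cell (r1,c3): row 1 has {He,Li,Be,B,C}; column 3 has {Li} → H.
Cell (r3,c3): row 3 has {He,Li,Be,B}; column 3 has {H,Li} → C.
Cell (r3,c5): row 3 has {He,Li,Be,B,C}; column 5 has {He,Be,B} → H.
Cell (r4,c3): row 4 has {H,He,Li,B,C}; column 3 has {H,Li,C} → Be.
Cell (r5,c3): row 5 has {He,Li,Be}; column 3 has {H,Li,Be,C} → B.
Cell (r5,c5): row 5 has {He,Li,Be,B}; column 5 has {H,He,Be,B} → C.
Cell (r5,c6): row 5 has {He,Li,Be,B,C}; column 6 has {He,Li,Be,B,C} → H.
Cell (r6,c1): row 6 has {H,Be,C}; column 1 has {H,He,Li,Be,C} → B.
Cell (r6,c3): row 6 has {H,Be,B,C}; column 3 has {H,Li,Be,B,C} → He.
Cell (r6,c5): row 6 has {H,He,Be,B,C}; column 5 has {H,He,Be,B,C} → Li.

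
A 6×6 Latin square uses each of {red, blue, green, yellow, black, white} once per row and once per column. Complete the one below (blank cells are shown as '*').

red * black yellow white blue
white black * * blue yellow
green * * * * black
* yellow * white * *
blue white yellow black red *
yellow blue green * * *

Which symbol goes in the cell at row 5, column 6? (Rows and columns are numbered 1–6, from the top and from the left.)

green

row 1 has {red,blue,yellow,black,white}; column 2 has {blue,yellow,black,white} — only green is left for (r1,c2).
row 2 has {blue,yellow,black,white}; column 3 has {green,yellow,black} — only red is left for (r2,c3).
row 2 has {red,blue,yellow,black,white}; column 4 has {yellow,black,white} — only green is left for (r2,c4).
row 3 has {green,black}; column 2 has {blue,green,yellow,black,white} — only red is left for (r3,c2).
row 3 has {red,green,black}; column 4 has {green,yellow,black,white} — only blue is left for (r3,c4).
row 3 has {red,blue,green,black}; column 5 has {red,blue,white} — only yellow is left for (r3,c5).
row 4 has {yellow,white}; column 1 has {red,blue,green,yellow,white} — only black is left for (r4,c1).
row 4 has {yellow,black,white}; column 3 has {red,green,yellow,black} — only blue is left for (r4,c3).
row 4 has {blue,yellow,black,white}; column 5 has {red,blue,yellow,white} — only green is left for (r4,c5).
row 4 has {blue,green,yellow,black,white}; column 6 has {blue,yellow,black} — only red is left for (r4,c6).
row 5 has {red,blue,yellow,black,white}; column 6 has {red,blue,yellow,black} — only green is left for (r5,c6).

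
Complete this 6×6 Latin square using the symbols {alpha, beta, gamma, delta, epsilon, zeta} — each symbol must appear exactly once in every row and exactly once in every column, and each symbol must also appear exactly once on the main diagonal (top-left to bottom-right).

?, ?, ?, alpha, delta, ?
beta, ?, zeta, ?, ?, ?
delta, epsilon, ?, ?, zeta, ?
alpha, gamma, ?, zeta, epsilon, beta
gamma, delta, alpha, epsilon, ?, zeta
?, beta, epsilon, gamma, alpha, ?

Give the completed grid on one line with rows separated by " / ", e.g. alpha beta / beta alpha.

epsilon zeta beta alpha delta gamma / beta alpha zeta delta gamma epsilon / delta epsilon gamma beta zeta alpha / alpha gamma delta zeta epsilon beta / gamma delta alpha epsilon beta zeta / zeta beta epsilon gamma alpha delta

Cell (r1,c1): row 1 has {alpha,delta}; column 1 has {alpha,beta,gamma,delta}; the diagonal has {zeta} → epsilon.
Cell (r1,c2): row 1 has {alpha,delta,epsilon}; column 2 has {beta,gamma,delta,epsilon} → zeta.
Cell (r1,c6): row 1 has {alpha,delta,epsilon,zeta}; column 6 has {beta,zeta} → gamma.
Cell (r2,c2): row 2 has {beta,zeta}; column 2 has {beta,gamma,delta,epsilon,zeta}; the diagonal has {epsilon,zeta} → alpha.
Cell (r2,c4): row 2 has {alpha,beta,zeta}; column 4 has {alpha,gamma,epsilon,zeta} → delta.
Cell (r2,c5): row 2 has {alpha,beta,delta,zeta}; column 5 has {alpha,delta,epsilon,zeta} → gamma.
Cell (r2,c6): row 2 has {alpha,beta,gamma,delta,zeta}; column 6 has {beta,gamma,zeta} → epsilon.
Cell (r3,c4): row 3 has {delta,epsilon,zeta}; column 4 has {alpha,gamma,delta,epsilon,zeta} → beta.
Cell (r3,c6): row 3 has {beta,delta,epsilon,zeta}; column 6 has {beta,gamma,epsilon,zeta} → alpha.
Cell (r4,c3): row 4 has {alpha,beta,gamma,epsilon,zeta}; column 3 has {alpha,epsilon,zeta} → delta.
Cell (r5,c5): row 5 has {alpha,gamma,delta,epsilon,zeta}; column 5 has {alpha,gamma,delta,epsilon,zeta}; the diagonal has {alpha,epsilon,zeta} → beta.
Cell (r6,c1): row 6 has {alpha,beta,gamma,epsilon}; column 1 has {alpha,beta,gamma,delta,epsilon} → zeta.
Cell (r6,c6): row 6 has {alpha,beta,gamma,epsilon,zeta}; column 6 has {alpha,beta,gamma,epsilon,zeta}; the diagonal has {alpha,beta,epsilon,zeta} → delta.
Cell (r1,c3): row 1 has {alpha,gamma,delta,epsilon,zeta}; column 3 has {alpha,delta,epsilon,zeta} → beta.
Cell (r3,c3): row 3 has {alpha,beta,delta,epsilon,zeta}; column 3 has {alpha,beta,delta,epsilon,zeta}; the diagonal has {alpha,beta,delta,epsilon,zeta} → gamma.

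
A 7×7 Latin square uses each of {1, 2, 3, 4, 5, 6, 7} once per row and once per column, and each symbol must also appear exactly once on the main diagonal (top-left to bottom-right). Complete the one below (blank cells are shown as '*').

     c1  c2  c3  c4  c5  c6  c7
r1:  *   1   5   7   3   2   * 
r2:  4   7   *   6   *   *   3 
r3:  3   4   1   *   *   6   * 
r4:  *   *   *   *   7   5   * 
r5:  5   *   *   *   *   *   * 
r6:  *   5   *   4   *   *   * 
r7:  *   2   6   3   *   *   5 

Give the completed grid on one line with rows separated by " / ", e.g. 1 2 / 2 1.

6 1 5 7 3 2 4 / 4 7 2 6 5 1 3 / 3 4 1 5 2 6 7 / 1 3 4 2 7 5 6 / 5 6 3 1 4 7 2 / 2 5 7 4 6 3 1 / 7 2 6 3 1 4 5

row 1 has {1,2,3,5,7}; column 1 has {3,4,5}; the diagonal has {1,5,7} — only 6 is left for (r1,c1).
row 1 has {1,2,3,5,6,7}; column 7 has {3,5} — only 4 is left for (r1,c7).
row 2 has {3,4,6,7}; column 3 has {1,5,6} — only 2 is left for (r2,c3).
row 2 has {2,3,4,6,7}; column 6 has {2,5,6} — only 1 is left for (r2,c6).
row 4 has {5,7}; column 4 has {3,4,6,7}; the diagonal has {1,5,6,7} — only 2 is left for (r4,c4).
row 5 has {5}; column 4 has {2,3,4,6,7} — only 1 is left for (r5,c4).
row 5 has {1,5}; column 5 has {3,7}; the diagonal has {1,2,5,6,7} — only 4 is left for (r5,c5).
row 6 has {4,5}; column 6 has {1,2,5,6}; the diagonal has {1,2,4,5,6,7} — only 3 is left for (r6,c6).
row 7 has {2,3,5,6}; column 5 has {3,4,7} — only 1 is left for (r7,c5).
row 2 has {1,2,3,4,6,7}; column 5 has {1,3,4,7} — only 5 is left for (r2,c5).
row 3 has {1,3,4,6}; column 4 has {1,2,3,4,6,7} — only 5 is left for (r3,c4).
row 3 has {1,3,4,5,6}; column 5 has {1,3,4,5,7} — only 2 is left for (r3,c5).
row 3 has {1,2,3,4,5,6}; column 7 has {3,4,5} — only 7 is left for (r3,c7).
row 4 has {2,5,7}; column 1 has {3,4,5,6} — only 1 is left for (r4,c1).
row 4 has {1,2,5,7}; column 7 has {3,4,5,7} — only 6 is left for (r4,c7).
row 5 has {1,4,5}; column 6 has {1,2,3,5,6} — only 7 is left for (r5,c6).
row 5 has {1,4,5,7}; column 7 has {3,4,5,6,7} — only 2 is left for (r5,c7).
row 6 has {3,4,5}; column 3 has {1,2,5,6} — only 7 is left for (r6,c3).
row 6 has {3,4,5,7}; column 5 has {1,2,3,4,5,7} — only 6 is left for (r6,c5).
row 6 has {3,4,5,6,7}; column 7 has {2,3,4,5,6,7} — only 1 is left for (r6,c7).
row 7 has {1,2,3,5,6}; column 1 has {1,3,4,5,6} — only 7 is left for (r7,c1).
row 7 has {1,2,3,5,6,7}; column 6 has {1,2,3,5,6,7} — only 4 is left for (r7,c6).
row 4 has {1,2,5,6,7}; column 2 has {1,2,4,5,7} — only 3 is left for (r4,c2).
row 4 has {1,2,3,5,6,7}; column 3 has {1,2,5,6,7} — only 4 is left for (r4,c3).
row 5 has {1,2,4,5,7}; column 2 has {1,2,3,4,5,7} — only 6 is left for (r5,c2).
row 5 has {1,2,4,5,6,7}; column 3 has {1,2,4,5,6,7} — only 3 is left for (r5,c3).
row 6 has {1,3,4,5,6,7}; column 1 has {1,3,4,5,6,7} — only 2 is left for (r6,c1).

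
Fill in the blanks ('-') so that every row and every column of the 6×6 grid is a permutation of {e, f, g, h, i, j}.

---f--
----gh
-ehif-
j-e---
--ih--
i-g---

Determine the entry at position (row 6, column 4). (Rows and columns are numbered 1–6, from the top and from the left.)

e

(r1,c3) = j
(r2,c3) = f
(r3,c1) = g
(r3,c6) = j
(r4,c4) = g
(r2,c1) = e
(r2,c4) = j
(r5,c1) = f
(r6,c4) = e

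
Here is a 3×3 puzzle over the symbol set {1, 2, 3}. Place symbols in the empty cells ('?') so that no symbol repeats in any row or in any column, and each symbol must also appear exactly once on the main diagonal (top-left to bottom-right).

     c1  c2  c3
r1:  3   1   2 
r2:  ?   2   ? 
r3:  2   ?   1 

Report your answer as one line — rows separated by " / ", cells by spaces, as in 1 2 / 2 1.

3 1 2 / 1 2 3 / 2 3 1

(r2,c1) = 1
(r2,c3) = 3
(r3,c2) = 3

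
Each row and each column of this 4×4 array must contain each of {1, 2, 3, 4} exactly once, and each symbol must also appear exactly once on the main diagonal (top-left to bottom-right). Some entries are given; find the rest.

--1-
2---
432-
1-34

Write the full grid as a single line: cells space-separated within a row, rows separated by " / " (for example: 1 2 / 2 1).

3 4 1 2 / 2 1 4 3 / 4 3 2 1 / 1 2 3 4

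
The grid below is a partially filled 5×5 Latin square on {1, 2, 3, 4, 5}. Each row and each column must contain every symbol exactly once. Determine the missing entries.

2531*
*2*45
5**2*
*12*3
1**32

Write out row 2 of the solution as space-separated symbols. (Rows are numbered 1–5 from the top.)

(r1,c5) = 4
(r2,c1) = 3
(r2,c3) = 1

3 2 1 4 5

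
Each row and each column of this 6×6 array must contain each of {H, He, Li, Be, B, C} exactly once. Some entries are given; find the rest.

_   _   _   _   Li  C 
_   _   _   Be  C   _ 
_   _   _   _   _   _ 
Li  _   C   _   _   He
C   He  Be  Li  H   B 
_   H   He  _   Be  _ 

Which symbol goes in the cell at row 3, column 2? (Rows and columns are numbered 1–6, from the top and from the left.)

Cell (r4,c5): row 4 has {He,Li,C}; column 5 has {H,Li,Be,C} → B.
Cell (r6,c1): row 6 has {H,He,Be}; column 1 has {Li,C} → B.
Cell (r6,c4): row 6 has {H,He,Be,B}; column 4 has {Li,Be} → C.
Cell (r6,c6): row 6 has {H,He,Be,B,C}; column 6 has {He,B,C} → Li.
Cell (r2,c6): row 2 has {Be,C}; column 6 has {He,Li,B,C} → H.
Cell (r3,c5): row 3 is empty so far; column 5 has {H,Li,Be,B,C} → He.
Cell (r3,c6): row 3 has {He}; column 6 has {H,He,Li,B,C} → Be.
Cell (r4,c2): row 4 has {He,Li,B,C}; column 2 has {H,He} → Be.
Cell (r4,c4): row 4 has {He,Li,Be,B,C}; column 4 has {Li,Be,C} → H.
Cell (r1,c2): row 1 has {Li,C}; column 2 has {H,He,Be} → B.
Cell (r1,c3): row 1 has {Li,B,C}; column 3 has {He,Be,C} → H.
Cell (r1,c4): row 1 has {H,Li,B,C}; column 4 has {H,Li,Be,C} → He.
Cell (r2,c1): row 2 has {H,Be,C}; column 1 has {Li,B,C} → He.
Cell (r2,c2): row 2 has {H,He,Be,C}; column 2 has {H,He,Be,B} → Li.
Cell (r2,c3): row 2 has {H,He,Li,Be,C}; column 3 has {H,He,Be,C} → B.
Cell (r3,c1): row 3 has {He,Be}; column 1 has {He,Li,B,C} → H.
Cell (r3,c2): row 3 has {H,He,Be}; column 2 has {H,He,Li,Be,B} → C.

C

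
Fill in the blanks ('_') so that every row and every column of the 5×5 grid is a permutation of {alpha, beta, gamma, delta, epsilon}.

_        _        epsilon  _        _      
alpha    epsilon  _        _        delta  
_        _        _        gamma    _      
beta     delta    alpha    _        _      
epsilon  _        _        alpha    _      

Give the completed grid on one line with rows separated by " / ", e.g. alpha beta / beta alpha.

gamma beta epsilon delta alpha / alpha epsilon gamma beta delta / delta alpha beta gamma epsilon / beta delta alpha epsilon gamma / epsilon gamma delta alpha beta

Cell (r2,c4): row 2 has {alpha,delta,epsilon}; column 4 has {alpha,gamma} → beta.
Cell (r3,c1): row 3 has {gamma}; column 1 has {alpha,beta,epsilon} → delta.
Cell (r3,c3): row 3 has {gamma,delta}; column 3 has {alpha,epsilon} → beta.
Cell (r4,c4): row 4 has {alpha,beta,delta}; column 4 has {alpha,beta,gamma} → epsilon.
Cell (r4,c5): row 4 has {alpha,beta,delta,epsilon}; column 5 has {delta} → gamma.
Cell (r5,c5): row 5 has {alpha,epsilon}; column 5 has {gamma,delta} → beta.
Cell (r1,c1): row 1 has {epsilon}; column 1 has {alpha,beta,delta,epsilon} → gamma.
Cell (r1,c4): row 1 has {gamma,epsilon}; column 4 has {alpha,beta,gamma,epsilon} → delta.
Cell (r1,c5): row 1 has {gamma,delta,epsilon}; column 5 has {beta,gamma,delta} → alpha.
Cell (r2,c3): row 2 has {alpha,beta,delta,epsilon}; column 3 has {alpha,beta,epsilon} → gamma.
Cell (r3,c2): row 3 has {beta,gamma,delta}; column 2 has {delta,epsilon} → alpha.
Cell (r3,c5): row 3 has {alpha,beta,gamma,delta}; column 5 has {alpha,beta,gamma,delta} → epsilon.
Cell (r5,c2): row 5 has {alpha,beta,epsilon}; column 2 has {alpha,delta,epsilon} → gamma.
Cell (r5,c3): row 5 has {alpha,beta,gamma,epsilon}; column 3 has {alpha,beta,gamma,epsilon} → delta.
Cell (r1,c2): row 1 has {alpha,gamma,delta,epsilon}; column 2 has {alpha,gamma,delta,epsilon} → beta.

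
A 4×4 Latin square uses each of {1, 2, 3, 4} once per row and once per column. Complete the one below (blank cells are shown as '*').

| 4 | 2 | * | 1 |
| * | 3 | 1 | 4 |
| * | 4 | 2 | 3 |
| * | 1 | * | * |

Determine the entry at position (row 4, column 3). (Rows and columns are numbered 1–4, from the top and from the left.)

4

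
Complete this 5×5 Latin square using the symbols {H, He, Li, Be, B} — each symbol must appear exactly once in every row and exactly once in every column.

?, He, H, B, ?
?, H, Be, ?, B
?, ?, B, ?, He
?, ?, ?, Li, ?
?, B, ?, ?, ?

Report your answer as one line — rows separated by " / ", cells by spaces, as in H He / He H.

Cell (r2,c4): row 2 has {H,Be,B}; column 4 has {Li,B} → He.
Cell (r4,c2): row 4 has {Li}; column 2 has {H,He,B} → Be.
Cell (r4,c3): row 4 has {Li,Be}; column 3 has {H,Be,B} → He.
Cell (r4,c5): row 4 has {He,Li,Be}; column 5 has {He,B} → H.
Cell (r5,c3): row 5 has {B}; column 3 has {H,He,Be,B} → Li.
Cell (r5,c5): row 5 has {Li,B}; column 5 has {H,He,B} → Be.
Cell (r1,c5): row 1 has {H,He,B}; column 5 has {H,He,Be,B} → Li.
Cell (r2,c1): row 2 has {H,He,Be,B}; column 1 is empty so far → Li.
Cell (r3,c2): row 3 has {He,B}; column 2 has {H,He,Be,B} → Li.
Cell (r4,c1): row 4 has {H,He,Li,Be}; column 1 has {Li} → B.
Cell (r5,c4): row 5 has {Li,Be,B}; column 4 has {He,Li,B} → H.
Cell (r1,c1): row 1 has {H,He,Li,B}; column 1 has {Li,B} → Be.
Cell (r3,c1): row 3 has {He,Li,B}; column 1 has {Li,Be,B} → H.
Cell (r3,c4): row 3 has {H,He,Li,B}; column 4 has {H,He,Li,B} → Be.
Cell (r5,c1): row 5 has {H,Li,Be,B}; column 1 has {H,Li,Be,B} → He.

Be He H B Li / Li H Be He B / H Li B Be He / B Be He Li H / He B Li H Be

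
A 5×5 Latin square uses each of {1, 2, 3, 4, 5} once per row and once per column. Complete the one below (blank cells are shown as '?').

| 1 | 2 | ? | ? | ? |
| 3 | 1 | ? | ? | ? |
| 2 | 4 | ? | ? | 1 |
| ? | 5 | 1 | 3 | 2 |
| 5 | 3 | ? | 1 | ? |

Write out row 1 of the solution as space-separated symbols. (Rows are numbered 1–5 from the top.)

1 2 5 4 3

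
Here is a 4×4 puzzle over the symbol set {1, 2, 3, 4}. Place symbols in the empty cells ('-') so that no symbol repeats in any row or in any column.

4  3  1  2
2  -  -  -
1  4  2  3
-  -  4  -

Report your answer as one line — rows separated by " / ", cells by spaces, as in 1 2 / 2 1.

4 3 1 2 / 2 1 3 4 / 1 4 2 3 / 3 2 4 1

row 2 has {2}; column 2 has {3,4} — only 1 is left for (r2,c2).
row 2 has {1,2}; column 3 has {1,2,4} — only 3 is left for (r2,c3).
row 2 has {1,2,3}; column 4 has {2,3} — only 4 is left for (r2,c4).
row 4 has {4}; column 1 has {1,2,4} — only 3 is left for (r4,c1).
row 4 has {3,4}; column 2 has {1,3,4} — only 2 is left for (r4,c2).
row 4 has {2,3,4}; column 4 has {2,3,4} — only 1 is left for (r4,c4).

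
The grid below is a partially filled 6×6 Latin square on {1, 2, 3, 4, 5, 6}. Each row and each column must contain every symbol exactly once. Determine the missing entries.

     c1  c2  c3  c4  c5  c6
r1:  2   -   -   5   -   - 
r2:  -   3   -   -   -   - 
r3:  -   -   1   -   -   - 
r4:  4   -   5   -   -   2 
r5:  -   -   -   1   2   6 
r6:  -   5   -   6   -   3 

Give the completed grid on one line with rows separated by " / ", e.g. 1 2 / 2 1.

(r4,c4) = 3
(r5,c2) = 4
(r5,c3) = 3
(r6,c1) = 1
(r6,c5) = 4
(r5,c1) = 5
(r6,c3) = 2
(r2,c1) = 6
(r2,c3) = 4
(r2,c4) = 2
(r3,c1) = 3
(r3,c4) = 4
(r3,c6) = 5
(r1,c3) = 6
(r2,c6) = 1
(r3,c5) = 6
(r4,c5) = 1
(r1,c2) = 1
(r1,c5) = 3
(r1,c6) = 4
(r2,c5) = 5
(r3,c2) = 2
(r4,c2) = 6

2 1 6 5 3 4 / 6 3 4 2 5 1 / 3 2 1 4 6 5 / 4 6 5 3 1 2 / 5 4 3 1 2 6 / 1 5 2 6 4 3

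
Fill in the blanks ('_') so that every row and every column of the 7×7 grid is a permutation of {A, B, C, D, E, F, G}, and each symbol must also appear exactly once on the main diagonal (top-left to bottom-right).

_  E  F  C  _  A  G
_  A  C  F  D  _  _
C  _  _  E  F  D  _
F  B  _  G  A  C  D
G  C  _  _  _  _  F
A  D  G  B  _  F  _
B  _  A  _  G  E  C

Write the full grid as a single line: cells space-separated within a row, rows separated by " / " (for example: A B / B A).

At row 1, column 1: row 1 has {A,C,E,F,G}; column 1 has {A,B,C,F,G}; the diagonal has {A,C,F,G}; that leaves D.
At row 1, column 5: row 1 has {A,C,D,E,F,G}; column 5 has {A,D,F,G}; that leaves B.
At row 2, column 1: row 2 has {A,C,D,F}; column 1 has {A,B,C,D,F,G}; that leaves E.
At row 2, column 7: row 2 has {A,C,D,E,F}; column 7 has {C,D,F,G}; that leaves B.
At row 3, column 2: row 3 has {C,D,E,F}; column 2 has {A,B,C,D,E}; that leaves G.
At row 3, column 3: row 3 has {C,D,E,F,G}; column 3 has {A,C,F,G}; the diagonal has {A,C,D,F,G}; that leaves B.
At row 3, column 7: row 3 has {B,C,D,E,F,G}; column 7 has {B,C,D,F,G}; that leaves A.
At row 4, column 3: row 4 has {A,B,C,D,F,G}; column 3 has {A,B,C,F,G}; that leaves E.
At row 5, column 3: row 5 has {C,F,G}; column 3 has {A,B,C,E,F,G}; that leaves D.
At row 5, column 4: row 5 has {C,D,F,G}; column 4 has {B,C,E,F,G}; that leaves A.
At row 5, column 5: row 5 has {A,C,D,F,G}; column 5 has {A,B,D,F,G}; the diagonal has {A,B,C,D,F,G}; that leaves E.
At row 5, column 6: row 5 has {A,C,D,E,F,G}; column 6 has {A,C,D,E,F}; that leaves B.
At row 6, column 5: row 6 has {A,B,D,F,G}; column 5 has {A,B,D,E,F,G}; that leaves C.
At row 6, column 7: row 6 has {A,B,C,D,F,G}; column 7 has {A,B,C,D,F,G}; that leaves E.
At row 7, column 2: row 7 has {A,B,C,E,G}; column 2 has {A,B,C,D,E,G}; that leaves F.
At row 7, column 4: row 7 has {A,B,C,E,F,G}; column 4 has {A,B,C,E,F,G}; that leaves D.
At row 2, column 6: row 2 has {A,B,C,D,E,F}; column 6 has {A,B,C,D,E,F}; that leaves G.

D E F C B A G / E A C F D G B / C G B E F D A / F B E G A C D / G C D A E B F / A D G B C F E / B F A D G E C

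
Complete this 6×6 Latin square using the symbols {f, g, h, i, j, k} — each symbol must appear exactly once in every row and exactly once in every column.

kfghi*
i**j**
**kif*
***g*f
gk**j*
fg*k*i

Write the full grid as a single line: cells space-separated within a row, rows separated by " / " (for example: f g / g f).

(r1,c6) = j
(r2,c2) = h
(r2,c3) = f
(r3,c2) = j
(r4,c2) = i
(r5,c4) = f
(r5,c6) = h
(r6,c5) = h
(r3,c1) = h
(r3,c6) = g
(r4,c1) = j
(r4,c3) = h
(r4,c5) = k
(r5,c3) = i
(r6,c3) = j
(r2,c5) = g
(r2,c6) = k

k f g h i j / i h f j g k / h j k i f g / j i h g k f / g k i f j h / f g j k h i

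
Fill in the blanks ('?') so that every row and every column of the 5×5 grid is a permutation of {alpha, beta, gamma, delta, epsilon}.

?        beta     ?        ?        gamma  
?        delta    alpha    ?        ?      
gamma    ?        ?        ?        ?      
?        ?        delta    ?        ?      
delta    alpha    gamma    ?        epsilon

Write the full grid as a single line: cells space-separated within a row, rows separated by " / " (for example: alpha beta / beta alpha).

(r1,c3) = epsilon
(r2,c5) = beta
(r3,c2) = epsilon
(r3,c3) = beta
(r4,c2) = gamma
(r4,c5) = alpha
(r5,c4) = beta
(r1,c1) = alpha
(r1,c4) = delta
(r2,c1) = epsilon
(r2,c4) = gamma
(r3,c4) = alpha
(r3,c5) = delta
(r4,c1) = beta
(r4,c4) = epsilon

alpha beta epsilon delta gamma / epsilon delta alpha gamma beta / gamma epsilon beta alpha delta / beta gamma delta epsilon alpha / delta alpha gamma beta epsilon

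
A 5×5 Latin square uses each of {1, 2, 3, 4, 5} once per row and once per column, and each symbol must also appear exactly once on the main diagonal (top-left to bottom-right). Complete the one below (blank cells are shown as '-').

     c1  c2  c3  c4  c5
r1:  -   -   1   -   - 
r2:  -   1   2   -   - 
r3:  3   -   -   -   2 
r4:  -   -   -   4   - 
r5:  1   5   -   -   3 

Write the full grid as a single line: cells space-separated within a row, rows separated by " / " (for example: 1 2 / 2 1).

At row 3, column 2: row 3 has {2,3}; column 2 has {1,5}; that leaves 4.
At row 3, column 3: row 3 has {2,3,4}; column 3 has {1,2}; the diagonal has {1,3,4}; that leaves 5.
At row 3, column 4: row 3 has {2,3,4,5}; column 4 has {4}; that leaves 1.
At row 4, column 3: row 4 has {4}; column 3 has {1,2,5}; that leaves 3.
At row 5, column 3: row 5 has {1,3,5}; column 3 has {1,2,3,5}; that leaves 4.
At row 5, column 4: row 5 has {1,3,4,5}; column 4 has {1,4}; that leaves 2.
At row 1, column 1: row 1 has {1}; column 1 has {1,3}; the diagonal has {1,3,4,5}; that leaves 2.
At row 1, column 2: row 1 has {1,2}; column 2 has {1,4,5}; that leaves 3.
At row 1, column 4: row 1 has {1,2,3}; column 4 has {1,2,4}; that leaves 5.
At row 1, column 5: row 1 has {1,2,3,5}; column 5 has {2,3}; that leaves 4.
At row 2, column 4: row 2 has {1,2}; column 4 has {1,2,4,5}; that leaves 3.
At row 2, column 5: row 2 has {1,2,3}; column 5 has {2,3,4}; that leaves 5.
At row 4, column 1: row 4 has {3,4}; column 1 has {1,2,3}; that leaves 5.
At row 4, column 2: row 4 has {3,4,5}; column 2 has {1,3,4,5}; that leaves 2.
At row 4, column 5: row 4 has {2,3,4,5}; column 5 has {2,3,4,5}; that leaves 1.
At row 2, column 1: row 2 has {1,2,3,5}; column 1 has {1,2,3,5}; that leaves 4.

2 3 1 5 4 / 4 1 2 3 5 / 3 4 5 1 2 / 5 2 3 4 1 / 1 5 4 2 3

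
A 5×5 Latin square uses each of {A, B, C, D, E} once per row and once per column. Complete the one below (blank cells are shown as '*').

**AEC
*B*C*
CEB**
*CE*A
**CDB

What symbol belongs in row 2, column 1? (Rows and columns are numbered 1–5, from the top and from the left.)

A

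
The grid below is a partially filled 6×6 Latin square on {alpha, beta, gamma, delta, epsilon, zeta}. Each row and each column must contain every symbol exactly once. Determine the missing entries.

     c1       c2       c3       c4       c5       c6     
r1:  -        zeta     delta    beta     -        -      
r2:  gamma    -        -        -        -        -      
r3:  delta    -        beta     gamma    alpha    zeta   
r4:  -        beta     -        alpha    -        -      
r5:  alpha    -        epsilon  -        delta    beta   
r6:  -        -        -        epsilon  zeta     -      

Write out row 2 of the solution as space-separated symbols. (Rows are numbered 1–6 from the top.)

gamma alpha zeta delta beta epsilon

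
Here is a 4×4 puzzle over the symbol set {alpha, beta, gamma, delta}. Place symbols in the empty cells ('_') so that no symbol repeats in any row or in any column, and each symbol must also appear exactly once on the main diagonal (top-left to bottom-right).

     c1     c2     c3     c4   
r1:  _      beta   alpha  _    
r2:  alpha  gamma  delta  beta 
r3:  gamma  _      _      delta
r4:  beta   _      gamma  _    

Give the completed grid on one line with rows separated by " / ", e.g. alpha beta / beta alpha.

(r1,c1): row 1 has {alpha,beta}; column 1 has {alpha,beta,gamma}; the diagonal has {gamma}, so it must be delta.
(r1,c4): row 1 has {alpha,beta,delta}; column 4 has {beta,delta}, so it must be gamma.
(r3,c2): row 3 has {gamma,delta}; column 2 has {beta,gamma}, so it must be alpha.
(r3,c3): row 3 has {alpha,gamma,delta}; column 3 has {alpha,gamma,delta}; the diagonal has {gamma,delta}, so it must be beta.
(r4,c2): row 4 has {beta,gamma}; column 2 has {alpha,beta,gamma}, so it must be delta.
(r4,c4): row 4 has {beta,gamma,delta}; column 4 has {beta,gamma,delta}; the diagonal has {beta,gamma,delta}, so it must be alpha.

delta beta alpha gamma / alpha gamma delta beta / gamma alpha beta delta / beta delta gamma alpha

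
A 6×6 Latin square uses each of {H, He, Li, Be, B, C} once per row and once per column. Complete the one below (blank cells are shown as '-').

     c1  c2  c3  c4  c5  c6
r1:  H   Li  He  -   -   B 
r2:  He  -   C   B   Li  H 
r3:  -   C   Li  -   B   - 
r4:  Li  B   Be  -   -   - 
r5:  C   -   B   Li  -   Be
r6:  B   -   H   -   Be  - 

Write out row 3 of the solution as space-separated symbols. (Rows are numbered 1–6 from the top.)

Be C Li H B He

(r1,c5) = C
(r2,c2) = Be
(r3,c1) = Be
(r3,c6) = He
(r4,c6) = C
(r6,c2) = He
(r6,c4) = C
(r6,c6) = Li
(r1,c4) = Be
(r3,c4) = H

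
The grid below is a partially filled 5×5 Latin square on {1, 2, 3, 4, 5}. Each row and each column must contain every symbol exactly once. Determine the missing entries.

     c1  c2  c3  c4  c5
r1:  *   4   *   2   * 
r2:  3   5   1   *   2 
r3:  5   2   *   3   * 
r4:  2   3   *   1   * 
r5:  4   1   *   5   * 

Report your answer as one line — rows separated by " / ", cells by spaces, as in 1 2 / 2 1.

(r1,c1) = 1
(r2,c4) = 4
(r3,c3) = 4
(r3,c5) = 1
(r4,c3) = 5
(r4,c5) = 4
(r5,c5) = 3
(r1,c3) = 3
(r1,c5) = 5
(r5,c3) = 2

1 4 3 2 5 / 3 5 1 4 2 / 5 2 4 3 1 / 2 3 5 1 4 / 4 1 2 5 3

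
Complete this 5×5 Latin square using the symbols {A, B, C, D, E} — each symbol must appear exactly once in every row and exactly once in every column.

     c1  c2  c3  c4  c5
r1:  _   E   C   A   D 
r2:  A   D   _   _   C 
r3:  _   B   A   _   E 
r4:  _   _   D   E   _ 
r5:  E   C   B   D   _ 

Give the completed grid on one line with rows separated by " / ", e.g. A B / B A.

B E C A D / A D E B C / D B A C E / C A D E B / E C B D A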